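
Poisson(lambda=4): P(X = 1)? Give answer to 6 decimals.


P(X=1) = e^(-4) * 4^1 / 1!
≈ 0.01831563889 * 4 / 1
≈ 0.073263

0.073263


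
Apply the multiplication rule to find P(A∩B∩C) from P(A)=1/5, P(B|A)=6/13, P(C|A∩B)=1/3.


P(A∩B∩C) = P(A) * P(B|A) * P(C|A∩B)
= 1/5 * 6/13 * 1/3
= 6/65 * 1/3 = 2/65

2/65


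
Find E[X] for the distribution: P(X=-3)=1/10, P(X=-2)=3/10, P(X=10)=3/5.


E[X] = sum(x * P(x))
= -3*1/10 - 2*3/10 + 10*3/5
= 51/10

51/10


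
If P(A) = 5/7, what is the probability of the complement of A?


P(A') = 1 - P(A) = 1 - 5/7 = 2/7

2/7


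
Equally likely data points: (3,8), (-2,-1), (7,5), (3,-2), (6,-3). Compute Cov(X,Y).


E[X]=17/5, E[Y]=7/5, E[XY]=37/5
Cov(X,Y) = E[XY] - E[X]E[Y] = 37/5 - 17/5*7/5 = 66/25

66/25


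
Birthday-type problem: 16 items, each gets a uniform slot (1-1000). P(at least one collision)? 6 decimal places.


P(all different) = prod((1000-i)/1000 for i=0..15) = 0.886366
P(at least one match) = 1 - 0.886366 = 0.113634

0.113634


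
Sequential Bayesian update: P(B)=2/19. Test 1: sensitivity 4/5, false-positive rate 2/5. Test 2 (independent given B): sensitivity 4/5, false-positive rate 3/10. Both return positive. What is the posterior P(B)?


After test 1: P(+) = 4/5*2/19 + 2/5*17/19 = 42/95
P(B|+) = (8/95)/(42/95) = 4/21
After test 2 (use post1 as new prior): P(+) = 4/5*4/21 + 3/10*17/21 = 83/210
P(B|+,+) = (16/105)/(83/210) = 32/83

32/83


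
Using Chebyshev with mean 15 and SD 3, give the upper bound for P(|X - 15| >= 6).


k = 6/3 = 2
Chebyshev: P(|X-mu| >= k*sigma) <= 1/k^2 = 1/2^2 = 1/4

1/4


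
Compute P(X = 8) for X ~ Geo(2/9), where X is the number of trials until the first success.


P(X=8) = (1-p)^7 * p = (7/9)^7 * 2/9
= 823543/4782969 * 2/9 = 1647086/43046721

1647086/43046721


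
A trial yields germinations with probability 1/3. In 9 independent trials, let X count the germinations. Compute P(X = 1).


P(X=1) = C(9,1) * p^1 * (1-p)^8
= 9 * 1/3 * 256/6561
= 256/2187

256/2187


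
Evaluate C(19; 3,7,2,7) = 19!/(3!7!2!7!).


19! = 121645100408832000
Denominator: 3!=6 * 7!=5040 * 2!=2 * 7!=5040
Coefficient = 121645100408832000 / 304819200 = 399072960

399072960


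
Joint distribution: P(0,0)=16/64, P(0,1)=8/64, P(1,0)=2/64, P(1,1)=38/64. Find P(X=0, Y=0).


Read from table: P(X=0, Y=0) = 16/64 = 1/4

1/4


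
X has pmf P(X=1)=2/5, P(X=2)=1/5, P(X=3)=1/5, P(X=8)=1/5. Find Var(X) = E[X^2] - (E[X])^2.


E[X] = 3, E[X^2] = 79/5
Var(X) = E[X^2] - (E[X])^2 = 79/5 - (3)^2 = 34/5

34/5


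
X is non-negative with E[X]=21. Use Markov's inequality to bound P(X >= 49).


Markov: P(X >= a) <= E[X]/a
P(X >= 49) <= 21/49 = 3/7

3/7


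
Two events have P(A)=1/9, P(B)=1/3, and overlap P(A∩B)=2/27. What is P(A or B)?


P(A∪B) = P(A) + P(B) - P(A∩B)
= 1/9 + 1/3 - 2/27 = 10/27

10/27


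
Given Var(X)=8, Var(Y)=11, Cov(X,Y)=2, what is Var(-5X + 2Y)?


Var(-5X + 2Y) = (-5)^2*Var(X) + 2^2*Var(Y) + 2*(-5)*2*Cov(X,Y)
= 25*8 + 4*11 - 20*2
= 200 + 44 - 40 = 204

204


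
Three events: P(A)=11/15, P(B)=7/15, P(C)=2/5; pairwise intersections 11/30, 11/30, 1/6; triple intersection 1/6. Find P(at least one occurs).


P(A∪B∪C) = P(A)+P(B)+P(C) - P(AB)-P(AC)-P(BC) + P(ABC)
= 11/15+7/15+2/5 - 11/30-11/30-1/6 + 1/6
= 13/15

13/15


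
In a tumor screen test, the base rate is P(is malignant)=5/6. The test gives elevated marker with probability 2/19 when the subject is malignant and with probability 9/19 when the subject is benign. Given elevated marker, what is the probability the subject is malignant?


P(A) = P(A|B)P(B) + P(A|B')P(B') = 2/19*5/6 + 9/19*1/6 = 1/6
P(B|A) = P(A|B)P(B)/P(A) = (5/57)/(1/6) = 10/19

10/19


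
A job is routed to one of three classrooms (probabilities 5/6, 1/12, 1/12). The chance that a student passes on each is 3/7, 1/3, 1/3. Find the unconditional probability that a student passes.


P(A) = P(A|B1)P(B1) + P(A|B2)P(B2) + P(A|B3)P(B3)
= 3/7*5/6 + 1/3*1/12 + 1/3*1/12
= 5/14 + 1/36 + 1/36 = 26/63

26/63


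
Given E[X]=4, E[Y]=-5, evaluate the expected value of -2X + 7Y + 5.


E[-2X + 7Y + 5] = -2*E[X] + 7*E[Y] + 5
= (-2)*(4) + (7)*(-5) + (5)
= -8 - 35 + 5 = -38

-38


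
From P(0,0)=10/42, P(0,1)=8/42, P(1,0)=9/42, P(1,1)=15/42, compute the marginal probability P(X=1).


P(X=1) = P(1,0)+P(1,1) = 9/42 + 15/42 = 24/42 = 4/7

4/7


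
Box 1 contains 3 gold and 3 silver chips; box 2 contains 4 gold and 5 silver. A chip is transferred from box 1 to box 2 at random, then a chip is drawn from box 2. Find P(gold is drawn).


P(transfer gold) = 3/6 = 1/2; P(transfer silver) = 1/2
If gold transferred: Urn II has 5 gold of 10, so P(gold|gold moved) = 1/2
If silver transferred: Urn II has 4 gold of 10, so P(gold|silver moved) = 2/5
By total probability: P(gold) = 1/2*1/2 + 1/2*2/5 = 9/20

9/20


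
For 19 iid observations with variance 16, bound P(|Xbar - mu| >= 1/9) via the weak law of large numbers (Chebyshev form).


Var(Xbar) = Var(X)/n = 16/19
Chebyshev: P(|Xbar-mu| >= 1/9) <= Var(Xbar)/(1/9)^2 = (16/19)/(1/81) = 1296/19
Bound exceeds 1, so trivial bound: 1

1


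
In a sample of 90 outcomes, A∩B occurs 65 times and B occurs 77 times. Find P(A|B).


P(A|B) = P(A∩B)/P(B) = (65/90)/(77/90) = 65/77

65/77


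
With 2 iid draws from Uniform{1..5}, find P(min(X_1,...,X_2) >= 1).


P(min >= 1) = P(all X_i >= 1) = (P(X_1 >= 1))^2
= (5/5)^2 = 1^2 = 1

1


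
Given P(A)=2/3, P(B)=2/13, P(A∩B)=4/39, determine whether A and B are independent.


P(A)*P(B) = 2/3*2/13 = 4/39
P(A∩B) = 4/39, which equals P(A)P(B), so independent

Yes, A and B are independent


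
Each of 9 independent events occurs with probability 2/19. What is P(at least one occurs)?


P(at least one) = 1 - P(none)
P(none) = (1 - 2/19)^9 = (17/19)^9 = 118587876497/322687697779
P(at least one) = 1 - 118587876497/322687697779 = 204099821282/322687697779

204099821282/322687697779


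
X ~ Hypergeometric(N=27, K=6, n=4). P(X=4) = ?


P(X=4) = C(6,4)*C(21,0) / C(27,4)
= 15*1 / 17550
= 15/17550 = 1/1170

1/1170


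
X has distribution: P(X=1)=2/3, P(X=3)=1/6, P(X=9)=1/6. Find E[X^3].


E[X^3] = sum(g(x)*P(x))
= 1*2/3 + 27*1/6 + 729*1/6
= 380/3

380/3


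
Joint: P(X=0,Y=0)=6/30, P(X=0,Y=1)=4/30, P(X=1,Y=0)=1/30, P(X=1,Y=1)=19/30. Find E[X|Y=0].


P(Y=0) = 7/30
E[X|Y=0] = (0*6 + 1*1)/7 = 1/7

1/7


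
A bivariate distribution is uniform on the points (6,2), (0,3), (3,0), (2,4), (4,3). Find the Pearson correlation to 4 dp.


Cov(X,Y) = -0.8000, Var(X) = 4.0000, Var(Y) = 1.8400
rho = Cov/(sqrt(VarX)*sqrt(VarY)) = -0.2949

-0.2949


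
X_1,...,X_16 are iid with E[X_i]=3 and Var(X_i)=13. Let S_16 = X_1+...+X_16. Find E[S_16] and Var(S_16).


E[S_n] = n*mu = 16*3 = 48
Var(S_n) = n*sigma^2 = 16*13 = 208

E[S_16]=48, Var(S_16)=208


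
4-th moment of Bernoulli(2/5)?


For Bernoulli: X in {0,1}
E[X^4] = 0^4*(1-2/5) + 1^4*2/5 = 2/5

2/5


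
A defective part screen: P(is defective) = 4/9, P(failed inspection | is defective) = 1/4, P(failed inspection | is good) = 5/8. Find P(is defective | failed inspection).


P(A) = P(A|B)P(B) + P(A|B')P(B') = 1/4*4/9 + 5/8*5/9 = 11/24
P(B|A) = P(A|B)P(B)/P(A) = (1/9)/(11/24) = 8/33

8/33


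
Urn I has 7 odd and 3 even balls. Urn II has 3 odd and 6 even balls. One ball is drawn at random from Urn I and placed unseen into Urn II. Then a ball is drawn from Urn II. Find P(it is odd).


P(transfer odd) = 7/10; P(transfer even) = 3/10
If odd transferred: Urn II has 4 odd of 10, so P(odd|odd moved) = 2/5
If even transferred: Urn II has 3 odd of 10, so P(odd|even moved) = 3/10
By total probability: P(odd) = 7/10*2/5 + 3/10*3/10 = 37/100

37/100


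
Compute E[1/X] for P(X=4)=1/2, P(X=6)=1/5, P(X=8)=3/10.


E[1/X] = sum(g(x)*P(x))
= 1/4*1/2 + 1/6*1/5 + 1/8*3/10
= 47/240

47/240


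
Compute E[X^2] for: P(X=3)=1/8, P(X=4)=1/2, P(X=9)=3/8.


E[X^2] = sum(x^2 * P(x))
= 9*1/8 + 16*1/2 + 81*3/8
= 79/2

79/2


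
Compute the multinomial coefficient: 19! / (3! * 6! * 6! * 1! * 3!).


19! = 121645100408832000
Denominator: 3!=6 * 6!=720 * 6!=720 * 1!=1 * 3!=6
Coefficient = 121645100408832000 / 18662400 = 6518191680

6518191680


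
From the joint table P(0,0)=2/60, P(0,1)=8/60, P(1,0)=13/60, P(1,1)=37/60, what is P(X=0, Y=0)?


Read from table: P(X=0, Y=0) = 2/60 = 1/30

1/30


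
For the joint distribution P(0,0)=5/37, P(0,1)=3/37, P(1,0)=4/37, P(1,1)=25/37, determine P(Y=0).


P(Y=0) = P(0,0)+P(1,0) = 5/37 + 4/37 = 9/37

9/37


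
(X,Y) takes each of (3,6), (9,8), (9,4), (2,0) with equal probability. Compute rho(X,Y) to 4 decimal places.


Cov(X,Y) = 5.6250, Var(X) = 10.6875, Var(Y) = 8.7500
rho = Cov/(sqrt(VarX)*sqrt(VarY)) = 0.5817

0.5817


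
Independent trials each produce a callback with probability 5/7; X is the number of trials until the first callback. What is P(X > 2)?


P(X > 2) = P(first 2 trials all fail) = (1-p)^2 = (2/7)^2 = 4/49

4/49


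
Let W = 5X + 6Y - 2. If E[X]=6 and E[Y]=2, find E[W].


E[5X + 6Y - 2] = 5*E[X] + 6*E[Y] - 2
= (5)*(6) + (6)*(2) + (-2)
= 30 + 12 - 2 = 40

40


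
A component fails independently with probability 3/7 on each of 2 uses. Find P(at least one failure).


P(at least one) = 1 - P(none)
P(none) = (1 - 3/7)^2 = (4/7)^2 = 16/49
P(at least one) = 1 - 16/49 = 33/49

33/49


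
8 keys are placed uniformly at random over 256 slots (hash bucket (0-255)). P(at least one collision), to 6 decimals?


P(all different) = prod((256-i)/256 for i=0..7) = 0.895423
P(at least one match) = 1 - 0.895423 = 0.104577

0.104577


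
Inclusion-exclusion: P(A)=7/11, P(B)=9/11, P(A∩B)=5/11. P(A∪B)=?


P(A∪B) = P(A) + P(B) - P(A∩B)
= 7/11 + 9/11 - 5/11 = 1

1


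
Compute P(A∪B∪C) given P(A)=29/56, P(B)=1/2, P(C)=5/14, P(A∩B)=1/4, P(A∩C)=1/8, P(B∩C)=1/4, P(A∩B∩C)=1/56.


P(A∪B∪C) = P(A)+P(B)+P(C) - P(AB)-P(AC)-P(BC) + P(ABC)
= 29/56+1/2+5/14 - 1/4-1/8-1/4 + 1/56
= 43/56

43/56


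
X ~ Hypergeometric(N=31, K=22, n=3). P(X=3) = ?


P(X=3) = C(22,3)*C(9,0) / C(31,3)
= 1540*1 / 4495
= 1540/4495 = 308/899

308/899


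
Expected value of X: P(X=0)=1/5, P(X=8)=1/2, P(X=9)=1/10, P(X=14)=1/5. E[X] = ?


E[X] = sum(x * P(x))
= 0*1/5 + 8*1/2 + 9*1/10 + 14*1/5
= 77/10

77/10


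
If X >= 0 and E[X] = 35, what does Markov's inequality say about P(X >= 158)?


Markov: P(X >= a) <= E[X]/a
P(X >= 158) <= 35/158

35/158


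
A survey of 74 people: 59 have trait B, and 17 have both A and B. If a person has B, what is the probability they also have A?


P(A|B) = P(A∩B)/P(B) = (17/74)/(59/74) = 17/59

17/59


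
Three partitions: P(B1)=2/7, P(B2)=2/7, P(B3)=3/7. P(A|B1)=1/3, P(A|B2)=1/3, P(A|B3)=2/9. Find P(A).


P(A) = P(A|B1)P(B1) + P(A|B2)P(B2) + P(A|B3)P(B3)
= 1/3*2/7 + 1/3*2/7 + 2/9*3/7
= 2/21 + 2/21 + 2/21 = 2/7

2/7


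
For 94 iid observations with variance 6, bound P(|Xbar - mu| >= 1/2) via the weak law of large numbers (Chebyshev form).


Var(Xbar) = Var(X)/n = 6/94
Chebyshev: P(|Xbar-mu| >= 1/2) <= Var(Xbar)/(1/2)^2 = (3/47)/(1/4) = 12/47

12/47


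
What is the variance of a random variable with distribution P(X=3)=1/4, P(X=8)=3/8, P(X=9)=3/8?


E[X] = 57/8, E[X^2] = 453/8
Var(X) = E[X^2] - (E[X])^2 = 453/8 - (57/8)^2 = 375/64

375/64


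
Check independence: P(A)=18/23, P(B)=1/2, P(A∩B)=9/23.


P(A)*P(B) = 18/23*1/2 = 9/23
P(A∩B) = 9/23, which equals P(A)P(B), so independent

Yes, A and B are independent


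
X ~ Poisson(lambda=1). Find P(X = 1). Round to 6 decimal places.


P(X=1) = e^(-1) * 1^1 / 1!
≈ 0.3678794412 * 1 / 1
≈ 0.367879

0.367879


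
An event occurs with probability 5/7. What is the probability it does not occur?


P(A') = 1 - P(A) = 1 - 5/7 = 2/7

2/7


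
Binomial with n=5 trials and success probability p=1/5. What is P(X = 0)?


P(X=0) = C(5,0) * p^0 * (1-p)^5
= 1 * 1 * 1024/3125
= 1024/3125

1024/3125


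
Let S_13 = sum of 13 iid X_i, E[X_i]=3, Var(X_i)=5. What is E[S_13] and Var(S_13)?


E[S_n] = n*mu = 13*3 = 39
Var(S_n) = n*sigma^2 = 13*5 = 65

E[S_13]=39, Var(S_13)=65


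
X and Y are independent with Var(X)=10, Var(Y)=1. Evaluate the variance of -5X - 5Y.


Independence => Cov(X,Y)=0
Var(-5X - 5Y) = (-5)^2*Var(X) + (-5)^2*Var(Y)
= 25*10 + 25*1 = 275

275


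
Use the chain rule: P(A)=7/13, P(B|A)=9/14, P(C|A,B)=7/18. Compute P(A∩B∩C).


P(A∩B∩C) = P(A) * P(B|A) * P(C|A∩B)
= 7/13 * 9/14 * 7/18
= 9/26 * 7/18 = 7/52

7/52


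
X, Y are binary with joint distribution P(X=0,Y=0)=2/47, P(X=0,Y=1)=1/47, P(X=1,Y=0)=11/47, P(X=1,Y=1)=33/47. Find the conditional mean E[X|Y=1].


P(Y=1) = 34/47
E[X|Y=1] = (0*1 + 1*33)/34 = 33/34

33/34


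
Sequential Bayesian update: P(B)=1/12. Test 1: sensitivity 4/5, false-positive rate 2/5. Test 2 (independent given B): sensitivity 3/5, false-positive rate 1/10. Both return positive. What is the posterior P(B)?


After test 1: P(+) = 4/5*1/12 + 2/5*11/12 = 13/30
P(B|+) = (1/15)/(13/30) = 2/13
After test 2 (use post1 as new prior): P(+) = 3/5*2/13 + 1/10*11/13 = 23/130
P(B|+,+) = (6/65)/(23/130) = 12/23

12/23


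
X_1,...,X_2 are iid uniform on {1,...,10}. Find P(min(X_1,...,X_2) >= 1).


P(min >= 1) = P(all X_i >= 1) = (P(X_1 >= 1))^2
= (10/10)^2 = 1^2 = 1

1


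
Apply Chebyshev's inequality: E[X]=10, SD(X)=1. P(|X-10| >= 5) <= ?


k = 5/1 = 5
Chebyshev: P(|X-mu| >= k*sigma) <= 1/k^2 = 1/5^2 = 1/25

1/25


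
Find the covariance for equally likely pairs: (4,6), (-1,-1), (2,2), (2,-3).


E[X]=7/4, E[Y]=1, E[XY]=23/4
Cov(X,Y) = E[XY] - E[X]E[Y] = 23/4 - 7/4*1 = 4

4


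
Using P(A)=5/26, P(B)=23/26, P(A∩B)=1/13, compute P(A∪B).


P(A∪B) = P(A) + P(B) - P(A∩B)
= 5/26 + 23/26 - 1/13 = 1

1


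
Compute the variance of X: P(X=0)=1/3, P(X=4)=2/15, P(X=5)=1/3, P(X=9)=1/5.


E[X] = 4, E[X^2] = 80/3
Var(X) = E[X^2] - (E[X])^2 = 80/3 - (4)^2 = 32/3

32/3


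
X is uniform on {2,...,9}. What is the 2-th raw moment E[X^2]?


E[X^2] = (1/8) * sum(x^2 for x=2..9)
= 284/8 = 71/2

71/2


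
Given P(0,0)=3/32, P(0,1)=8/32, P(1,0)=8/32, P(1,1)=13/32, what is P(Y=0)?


P(Y=0) = P(0,0)+P(1,0) = 3/32 + 8/32 = 11/32

11/32


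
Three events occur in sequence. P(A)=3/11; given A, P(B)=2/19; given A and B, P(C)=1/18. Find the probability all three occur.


P(A∩B∩C) = P(A) * P(B|A) * P(C|A∩B)
= 3/11 * 2/19 * 1/18
= 6/209 * 1/18 = 1/627

1/627


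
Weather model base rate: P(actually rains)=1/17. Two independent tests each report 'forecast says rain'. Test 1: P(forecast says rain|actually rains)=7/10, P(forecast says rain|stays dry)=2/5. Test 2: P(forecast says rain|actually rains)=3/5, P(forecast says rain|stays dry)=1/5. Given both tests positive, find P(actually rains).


After test 1: P(+) = 7/10*1/17 + 2/5*16/17 = 71/170
P(B|+) = (7/170)/(71/170) = 7/71
After test 2 (use post1 as new prior): P(+) = 3/5*7/71 + 1/5*64/71 = 17/71
P(B|+,+) = (21/355)/(17/71) = 21/85

21/85


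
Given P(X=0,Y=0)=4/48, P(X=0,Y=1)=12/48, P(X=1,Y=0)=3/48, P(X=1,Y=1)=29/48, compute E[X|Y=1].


P(Y=1) = 41/48
E[X|Y=1] = (0*12 + 1*29)/41 = 29/41

29/41


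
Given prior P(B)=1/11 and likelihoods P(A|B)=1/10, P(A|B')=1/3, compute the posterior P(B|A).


P(A) = P(A|B)P(B) + P(A|B')P(B') = 1/10*1/11 + 1/3*10/11 = 103/330
P(B|A) = P(A|B)P(B)/P(A) = (1/110)/(103/330) = 3/103

3/103


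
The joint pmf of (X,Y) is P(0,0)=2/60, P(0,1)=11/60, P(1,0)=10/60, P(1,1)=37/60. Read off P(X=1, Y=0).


Read from table: P(X=1, Y=0) = 10/60 = 1/6

1/6


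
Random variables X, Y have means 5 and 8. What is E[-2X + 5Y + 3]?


E[-2X + 5Y + 3] = -2*E[X] + 5*E[Y] + 3
= (-2)*(5) + (5)*(8) + (3)
= -10 + 40 + 3 = 33

33


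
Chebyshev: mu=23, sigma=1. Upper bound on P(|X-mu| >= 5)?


k = 5/1 = 5
Chebyshev: P(|X-mu| >= k*sigma) <= 1/k^2 = 1/5^2 = 1/25

1/25


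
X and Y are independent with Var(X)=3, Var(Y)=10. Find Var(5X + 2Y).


Independence => Cov(X,Y)=0
Var(5X + 2Y) = 5^2*Var(X) + 2^2*Var(Y)
= 25*3 + 4*10 = 115

115


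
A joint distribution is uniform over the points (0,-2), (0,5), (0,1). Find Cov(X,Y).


E[X]=0, E[Y]=4/3, E[XY]=0
Cov(X,Y) = E[XY] - E[X]E[Y] = 0 - 0*4/3 = 0

0


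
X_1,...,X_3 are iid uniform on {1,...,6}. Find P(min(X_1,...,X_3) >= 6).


P(min >= 6) = P(all X_i >= 6) = (P(X_1 >= 6))^3
= (1/6)^3 = 1/216

1/216


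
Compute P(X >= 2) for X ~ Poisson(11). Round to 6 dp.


P(X>=2) = 1 - P(X<=1) = 1 - (e^(-11)*11^0/0! + e^(-11)*11^1/1!)
≈ 1 - (0.0000167017 + 0.0001837187)
= 1 - 0.0002004204 = 0.9997995796
≈ 0.999800

0.999800


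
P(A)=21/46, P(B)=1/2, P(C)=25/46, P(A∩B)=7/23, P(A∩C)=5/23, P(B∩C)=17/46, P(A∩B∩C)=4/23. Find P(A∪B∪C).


P(A∪B∪C) = P(A)+P(B)+P(C) - P(AB)-P(AC)-P(BC) + P(ABC)
= 21/46+1/2+25/46 - 7/23-5/23-17/46 + 4/23
= 18/23

18/23


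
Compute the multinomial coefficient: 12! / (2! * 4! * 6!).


12! = 479001600
Denominator: 2!=2 * 4!=24 * 6!=720
Coefficient = 479001600 / 34560 = 13860

13860


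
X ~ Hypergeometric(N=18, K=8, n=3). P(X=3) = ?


P(X=3) = C(8,3)*C(10,0) / C(18,3)
= 56*1 / 816
= 56/816 = 7/102

7/102


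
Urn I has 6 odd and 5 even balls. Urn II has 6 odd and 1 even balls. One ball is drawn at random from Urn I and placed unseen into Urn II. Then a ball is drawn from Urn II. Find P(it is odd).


P(transfer odd) = 6/11; P(transfer even) = 5/11
If odd transferred: Urn II has 7 odd of 8, so P(odd|odd moved) = 7/8
If even transferred: Urn II has 6 odd of 8, so P(odd|even moved) = 3/4
By total probability: P(odd) = 6/11*7/8 + 5/11*3/4 = 9/11

9/11


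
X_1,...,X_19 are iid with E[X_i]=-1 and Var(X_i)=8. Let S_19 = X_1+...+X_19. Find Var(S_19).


By independence, Var(S_n) = n*Var(X_1) = 19*8 = 152

152


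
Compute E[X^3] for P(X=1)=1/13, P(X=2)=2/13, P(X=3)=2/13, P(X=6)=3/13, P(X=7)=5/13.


E[X^3] = sum(g(x)*P(x))
= 1*1/13 + 8*2/13 + 27*2/13 + 216*3/13 + 343*5/13
= 2434/13

2434/13


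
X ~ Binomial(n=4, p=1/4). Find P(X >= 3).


P(X>=3) = P(X=3) + P(X=4)
= 3/64 + 1/256
= 13/256

13/256


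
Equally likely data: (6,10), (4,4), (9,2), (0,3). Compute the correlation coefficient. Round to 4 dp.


Cov(X,Y) = 0.9375, Var(X) = 10.6875, Var(Y) = 9.6875
rho = Cov/(sqrt(VarX)*sqrt(VarY)) = 0.0921

0.0921


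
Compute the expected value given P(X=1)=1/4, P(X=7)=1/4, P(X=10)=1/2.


E[X] = sum(x * P(x))
= 1*1/4 + 7*1/4 + 10*1/2
= 7

7


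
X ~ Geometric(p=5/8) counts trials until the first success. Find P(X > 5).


P(X > 5) = P(first 5 trials all fail) = (1-p)^5 = (3/8)^5 = 243/32768

243/32768


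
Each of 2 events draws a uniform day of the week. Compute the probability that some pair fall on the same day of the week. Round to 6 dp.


P(all different) = prod((7-i)/7 for i=0..1) = 0.857143
P(at least one match) = 1 - 0.857143 = 0.142857

0.142857


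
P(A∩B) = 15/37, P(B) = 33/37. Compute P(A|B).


P(A|B) = P(A∩B)/P(B) = (15/37)/(33/37) = 15/33 = 5/11

5/11


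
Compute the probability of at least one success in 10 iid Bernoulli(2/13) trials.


P(at least one) = 1 - P(none)
P(none) = (1 - 2/13)^10 = (11/13)^10 = 25937424601/137858491849
P(at least one) = 1 - 25937424601/137858491849 = 111921067248/137858491849

111921067248/137858491849


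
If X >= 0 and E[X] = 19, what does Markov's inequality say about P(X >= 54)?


Markov: P(X >= a) <= E[X]/a
P(X >= 54) <= 19/54

19/54


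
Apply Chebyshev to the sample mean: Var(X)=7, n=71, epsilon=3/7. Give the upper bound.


Var(Xbar) = Var(X)/n = 7/71
Chebyshev: P(|Xbar-mu| >= 3/7) <= Var(Xbar)/(3/7)^2 = (7/71)/(9/49) = 343/639

343/639


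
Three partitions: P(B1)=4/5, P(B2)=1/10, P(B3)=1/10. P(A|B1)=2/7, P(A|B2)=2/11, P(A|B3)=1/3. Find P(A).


P(A) = P(A|B1)P(B1) + P(A|B2)P(B2) + P(A|B3)P(B3)
= 2/7*4/5 + 2/11*1/10 + 1/3*1/10
= 8/35 + 1/55 + 1/30 = 647/2310

647/2310


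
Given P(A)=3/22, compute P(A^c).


P(A') = 1 - P(A) = 1 - 3/22 = 19/22

19/22


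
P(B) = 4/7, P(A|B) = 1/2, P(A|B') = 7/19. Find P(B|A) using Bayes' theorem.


P(A) = P(A|B)P(B) + P(A|B')P(B') = 1/2*4/7 + 7/19*3/7 = 59/133
P(B|A) = P(A|B)P(B)/P(A) = (2/7)/(59/133) = 38/59

38/59


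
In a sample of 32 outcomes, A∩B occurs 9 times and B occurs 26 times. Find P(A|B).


P(A|B) = P(A∩B)/P(B) = (9/32)/(26/32) = 9/26

9/26


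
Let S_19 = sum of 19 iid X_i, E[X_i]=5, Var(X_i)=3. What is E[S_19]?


E[S_n] = n*E[X_1] = 19*5 = 95

95


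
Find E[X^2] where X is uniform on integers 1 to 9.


E[X^2] = (1/9) * sum(x^2 for x=1..9)
= 285/9 = 95/3

95/3


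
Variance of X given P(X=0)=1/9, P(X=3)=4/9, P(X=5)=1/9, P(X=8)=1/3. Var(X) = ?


E[X] = 41/9, E[X^2] = 253/9
Var(X) = E[X^2] - (E[X])^2 = 253/9 - (41/9)^2 = 596/81

596/81


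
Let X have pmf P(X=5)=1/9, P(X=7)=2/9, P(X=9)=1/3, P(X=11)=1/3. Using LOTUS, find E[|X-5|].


E[|X-5|] = sum(g(x)*P(x))
= 0*1/9 + 2*2/9 + 4*1/3 + 6*1/3
= 34/9

34/9


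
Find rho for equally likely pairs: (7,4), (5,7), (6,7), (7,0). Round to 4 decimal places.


Cov(X,Y) = -1.8750, Var(X) = 0.6875, Var(Y) = 8.2500
rho = Cov/(sqrt(VarX)*sqrt(VarY)) = -0.7873

-0.7873


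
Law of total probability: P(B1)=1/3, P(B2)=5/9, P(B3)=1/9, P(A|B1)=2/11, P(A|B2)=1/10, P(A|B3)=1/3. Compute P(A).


P(A) = P(A|B1)P(B1) + P(A|B2)P(B2) + P(A|B3)P(B3)
= 2/11*1/3 + 1/10*5/9 + 1/3*1/9
= 2/33 + 1/18 + 1/27 = 91/594

91/594


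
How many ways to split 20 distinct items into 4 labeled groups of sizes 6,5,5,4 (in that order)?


20! = 2432902008176640000
Denominator: 6!=720 * 5!=120 * 5!=120 * 4!=24
Coefficient = 2432902008176640000 / 248832000 = 9777287520

9777287520


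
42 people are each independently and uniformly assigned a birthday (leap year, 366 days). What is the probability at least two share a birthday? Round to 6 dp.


P(all different) = prod((366-i)/366 for i=0..41) = 0.086572
P(at least one match) = 1 - 0.086572 = 0.913428

0.913428


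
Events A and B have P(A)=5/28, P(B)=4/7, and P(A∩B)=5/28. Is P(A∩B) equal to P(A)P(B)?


P(A)*P(B) = 5/28*4/7 = 5/49
P(A∩B) = 5/28 != 5/49, so not independent

No, A and B are not independent


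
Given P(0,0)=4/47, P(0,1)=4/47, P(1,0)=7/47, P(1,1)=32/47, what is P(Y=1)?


P(Y=1) = P(0,1)+P(1,1) = 4/47 + 32/47 = 36/47

36/47


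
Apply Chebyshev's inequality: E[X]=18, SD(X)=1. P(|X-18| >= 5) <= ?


k = 5/1 = 5
Chebyshev: P(|X-mu| >= k*sigma) <= 1/k^2 = 1/5^2 = 1/25

1/25


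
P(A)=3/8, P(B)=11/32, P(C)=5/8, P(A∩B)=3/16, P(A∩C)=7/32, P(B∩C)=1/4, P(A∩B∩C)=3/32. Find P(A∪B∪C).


P(A∪B∪C) = P(A)+P(B)+P(C) - P(AB)-P(AC)-P(BC) + P(ABC)
= 3/8+11/32+5/8 - 3/16-7/32-1/4 + 3/32
= 25/32

25/32


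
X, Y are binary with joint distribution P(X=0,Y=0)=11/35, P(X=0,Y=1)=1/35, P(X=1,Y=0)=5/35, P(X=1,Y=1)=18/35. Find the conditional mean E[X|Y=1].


P(Y=1) = 19/35
E[X|Y=1] = (0*1 + 1*18)/19 = 18/19

18/19


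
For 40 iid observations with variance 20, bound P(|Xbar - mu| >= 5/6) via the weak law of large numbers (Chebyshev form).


Var(Xbar) = Var(X)/n = 20/40
Chebyshev: P(|Xbar-mu| >= 5/6) <= Var(Xbar)/(5/6)^2 = (1/2)/(25/36) = 18/25

18/25


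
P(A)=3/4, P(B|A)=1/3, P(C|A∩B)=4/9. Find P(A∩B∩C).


P(A∩B∩C) = P(A) * P(B|A) * P(C|A∩B)
= 3/4 * 1/3 * 4/9
= 1/4 * 4/9 = 1/9

1/9


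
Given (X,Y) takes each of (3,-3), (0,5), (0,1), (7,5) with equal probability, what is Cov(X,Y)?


E[X]=5/2, E[Y]=2, E[XY]=13/2
Cov(X,Y) = E[XY] - E[X]E[Y] = 13/2 - 5/2*2 = 3/2

3/2


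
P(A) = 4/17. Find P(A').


P(A') = 1 - P(A) = 1 - 4/17 = 13/17

13/17


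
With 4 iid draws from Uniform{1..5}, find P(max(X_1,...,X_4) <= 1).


P(max <= 1) = P(all X_i <= 1) = (P(X_1 <= 1))^4
= (1/5)^4 = 1/625

1/625


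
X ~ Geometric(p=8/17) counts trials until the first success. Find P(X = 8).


P(X=8) = (1-p)^7 * p = (9/17)^7 * 8/17
= 4782969/410338673 * 8/17 = 38263752/6975757441

38263752/6975757441


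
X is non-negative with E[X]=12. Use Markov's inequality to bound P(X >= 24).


Markov: P(X >= a) <= E[X]/a
P(X >= 24) <= 12/24 = 1/2

1/2


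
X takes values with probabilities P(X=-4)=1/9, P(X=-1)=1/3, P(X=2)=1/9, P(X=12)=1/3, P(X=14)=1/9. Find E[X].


E[X] = sum(x * P(x))
= -4*1/9 - 1*1/3 + 2*1/9 + 12*1/3 + 14*1/9
= 5

5


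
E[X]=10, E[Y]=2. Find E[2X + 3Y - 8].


E[2X + 3Y - 8] = 2*E[X] + 3*E[Y] - 8
= (2)*(10) + (3)*(2) + (-8)
= 20 + 6 - 8 = 18

18


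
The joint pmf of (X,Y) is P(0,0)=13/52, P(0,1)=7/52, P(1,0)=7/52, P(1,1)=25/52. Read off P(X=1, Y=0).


Read from table: P(X=1, Y=0) = 7/52

7/52


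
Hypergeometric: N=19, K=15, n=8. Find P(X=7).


P(X=7) = C(15,7)*C(4,1) / C(19,8)
= 6435*4 / 75582
= 25740/75582 = 110/323

110/323


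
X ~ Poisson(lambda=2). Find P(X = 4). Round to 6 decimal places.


P(X=4) = e^(-2) * 2^4 / 4!
≈ 0.1353352832 * 16 / 24
≈ 0.090224

0.090224


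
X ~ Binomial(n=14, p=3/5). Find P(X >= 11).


P(X>=11) = P(X=11) + P(X=12) + P(X=13) + P(X=14)
= 515852064/6103515625 + 193444524/6103515625 + 44641044/6103515625 + 4782969/6103515625
= 758720601/6103515625

758720601/6103515625


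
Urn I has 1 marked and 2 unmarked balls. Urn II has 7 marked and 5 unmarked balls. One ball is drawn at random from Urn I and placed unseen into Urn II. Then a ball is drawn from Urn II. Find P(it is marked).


P(transfer marked) = 1/3; P(transfer unmarked) = 2/3
If marked transferred: Urn II has 8 marked of 13, so P(marked|marked moved) = 8/13
If unmarked transferred: Urn II has 7 marked of 13, so P(marked|unmarked moved) = 7/13
By total probability: P(marked) = 1/3*8/13 + 2/3*7/13 = 22/39

22/39


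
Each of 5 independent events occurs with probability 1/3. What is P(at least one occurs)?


P(at least one) = 1 - P(none)
P(none) = (1 - 1/3)^5 = (2/3)^5 = 32/243
P(at least one) = 1 - 32/243 = 211/243

211/243


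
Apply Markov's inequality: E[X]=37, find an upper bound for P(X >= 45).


Markov: P(X >= a) <= E[X]/a
P(X >= 45) <= 37/45

37/45


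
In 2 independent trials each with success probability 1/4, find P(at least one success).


P(at least one) = 1 - P(none)
P(none) = (1 - 1/4)^2 = (3/4)^2 = 9/16
P(at least one) = 1 - 9/16 = 7/16

7/16


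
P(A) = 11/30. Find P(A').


P(A') = 1 - P(A) = 1 - 11/30 = 19/30

19/30


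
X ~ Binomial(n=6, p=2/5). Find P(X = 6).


P(X=6) = C(6,6) * p^6 * (1-p)^0
= 1 * 64/15625 * 1
= 64/15625

64/15625


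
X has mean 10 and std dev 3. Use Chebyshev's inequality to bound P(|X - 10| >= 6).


k = 6/3 = 2
Chebyshev: P(|X-mu| >= k*sigma) <= 1/k^2 = 1/2^2 = 1/4

1/4


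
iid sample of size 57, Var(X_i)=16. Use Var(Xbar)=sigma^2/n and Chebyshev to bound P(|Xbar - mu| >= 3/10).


Var(Xbar) = Var(X)/n = 16/57
Chebyshev: P(|Xbar-mu| >= 3/10) <= Var(Xbar)/(3/10)^2 = (16/57)/(9/100) = 1600/513
Bound exceeds 1, so trivial bound: 1

1


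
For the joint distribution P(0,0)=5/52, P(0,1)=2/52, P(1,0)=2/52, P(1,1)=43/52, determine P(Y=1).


P(Y=1) = P(0,1)+P(1,1) = 2/52 + 43/52 = 45/52

45/52


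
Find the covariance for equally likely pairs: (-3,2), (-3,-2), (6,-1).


E[X]=0, E[Y]=-1/3, E[XY]=-2
Cov(X,Y) = E[XY] - E[X]E[Y] = -2 - 0*-1/3 = -2

-2


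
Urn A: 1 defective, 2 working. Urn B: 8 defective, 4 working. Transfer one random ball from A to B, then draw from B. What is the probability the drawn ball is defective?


P(transfer defective) = 1/3; P(transfer working) = 2/3
If defective transferred: Urn II has 9 defective of 13, so P(defective|defective moved) = 9/13
If working transferred: Urn II has 8 defective of 13, so P(defective|working moved) = 8/13
By total probability: P(defective) = 1/3*9/13 + 2/3*8/13 = 25/39

25/39


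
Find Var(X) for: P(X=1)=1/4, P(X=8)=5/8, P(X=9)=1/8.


E[X] = 51/8, E[X^2] = 403/8
Var(X) = E[X^2] - (E[X])^2 = 403/8 - (51/8)^2 = 623/64

623/64


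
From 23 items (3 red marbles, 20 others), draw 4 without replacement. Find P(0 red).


P(X=0) = C(3,0)*C(20,4) / C(23,4)
= 1*4845 / 8855
= 4845/8855 = 969/1771

969/1771


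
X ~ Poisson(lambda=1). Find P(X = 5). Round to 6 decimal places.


P(X=5) = e^(-1) * 1^5 / 5!
≈ 0.3678794412 * 1 / 120
≈ 0.003066

0.003066


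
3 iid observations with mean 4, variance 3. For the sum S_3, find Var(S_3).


By independence, Var(S_n) = n*Var(X_1) = 3*3 = 9

9


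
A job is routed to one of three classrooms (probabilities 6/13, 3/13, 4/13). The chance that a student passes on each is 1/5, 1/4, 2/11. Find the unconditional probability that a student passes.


P(A) = P(A|B1)P(B1) + P(A|B2)P(B2) + P(A|B3)P(B3)
= 1/5*6/13 + 1/4*3/13 + 2/11*4/13
= 6/65 + 3/52 + 8/143 = 589/2860

589/2860


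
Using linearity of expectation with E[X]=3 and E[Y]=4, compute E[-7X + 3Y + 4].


E[-7X + 3Y + 4] = -7*E[X] + 3*E[Y] + 4
= (-7)*(3) + (3)*(4) + (4)
= -21 + 12 + 4 = -5

-5


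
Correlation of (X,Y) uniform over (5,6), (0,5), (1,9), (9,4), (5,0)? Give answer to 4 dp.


Cov(X,Y) = -4.2000, Var(X) = 10.4000, Var(Y) = 8.5600
rho = Cov/(sqrt(VarX)*sqrt(VarY)) = -0.4451

-0.4451


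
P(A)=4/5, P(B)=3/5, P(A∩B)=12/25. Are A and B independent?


P(A)*P(B) = 4/5*3/5 = 12/25
P(A∩B) = 12/25, which equals P(A)P(B), so independent

Yes, A and B are independent


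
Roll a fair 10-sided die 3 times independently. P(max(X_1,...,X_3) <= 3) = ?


P(max <= 3) = P(all X_i <= 3) = (P(X_1 <= 3))^3
= (3/10)^3 = 27/1000

27/1000


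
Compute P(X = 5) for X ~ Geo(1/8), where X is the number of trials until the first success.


P(X=5) = (1-p)^4 * p = (7/8)^4 * 1/8
= 2401/4096 * 1/8 = 2401/32768

2401/32768


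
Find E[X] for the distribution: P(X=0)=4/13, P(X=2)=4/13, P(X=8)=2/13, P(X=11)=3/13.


E[X] = sum(x * P(x))
= 0*4/13 + 2*4/13 + 8*2/13 + 11*3/13
= 57/13

57/13


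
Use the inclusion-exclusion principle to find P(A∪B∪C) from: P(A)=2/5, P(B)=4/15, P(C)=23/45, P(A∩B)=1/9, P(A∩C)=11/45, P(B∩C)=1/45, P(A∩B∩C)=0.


P(A∪B∪C) = P(A)+P(B)+P(C) - P(AB)-P(AC)-P(BC) + P(ABC)
= 2/5+4/15+23/45 - 1/9-11/45-1/45 + 0
= 4/5

4/5


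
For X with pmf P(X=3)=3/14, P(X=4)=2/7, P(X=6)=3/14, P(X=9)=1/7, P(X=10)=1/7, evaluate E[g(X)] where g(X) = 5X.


E[5X] = sum(g(x)*P(x))
= 15*3/14 + 20*2/7 + 30*3/14 + 45*1/7 + 50*1/7
= 405/14

405/14


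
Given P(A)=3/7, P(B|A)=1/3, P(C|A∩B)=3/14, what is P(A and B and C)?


P(A∩B∩C) = P(A) * P(B|A) * P(C|A∩B)
= 3/7 * 1/3 * 3/14
= 1/7 * 3/14 = 3/98

3/98


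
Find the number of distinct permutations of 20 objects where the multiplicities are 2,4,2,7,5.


20! = 2432902008176640000
Denominator: 2!=2 * 4!=24 * 2!=2 * 7!=5040 * 5!=120
Coefficient = 2432902008176640000 / 58060800 = 41902660800

41902660800


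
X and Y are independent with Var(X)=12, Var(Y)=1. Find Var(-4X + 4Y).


Independence => Cov(X,Y)=0
Var(-4X + 4Y) = (-4)^2*Var(X) + 4^2*Var(Y)
= 16*12 + 16*1 = 208

208


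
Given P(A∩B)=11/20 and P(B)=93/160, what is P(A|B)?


P(A|B) = P(A∩B)/P(B) = (88/160)/(93/160) = 88/93

88/93


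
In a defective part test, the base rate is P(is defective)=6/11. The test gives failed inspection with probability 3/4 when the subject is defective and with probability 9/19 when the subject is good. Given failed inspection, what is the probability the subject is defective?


P(A) = P(A|B)P(B) + P(A|B')P(B') = 3/4*6/11 + 9/19*5/11 = 261/418
P(B|A) = P(A|B)P(B)/P(A) = (9/22)/(261/418) = 19/29

19/29


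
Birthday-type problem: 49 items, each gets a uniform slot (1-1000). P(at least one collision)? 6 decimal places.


P(all different) = prod((1000-i)/1000 for i=0..48) = 0.302557
P(at least one match) = 1 - 0.302557 = 0.697443

0.697443


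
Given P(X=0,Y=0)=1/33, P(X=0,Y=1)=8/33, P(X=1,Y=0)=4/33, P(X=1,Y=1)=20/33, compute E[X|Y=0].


P(Y=0) = 5/33
E[X|Y=0] = (0*1 + 1*4)/5 = 4/5

4/5


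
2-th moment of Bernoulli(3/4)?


For Bernoulli: X in {0,1}
E[X^2] = 0^2*(1-3/4) + 1^2*3/4 = 3/4

3/4


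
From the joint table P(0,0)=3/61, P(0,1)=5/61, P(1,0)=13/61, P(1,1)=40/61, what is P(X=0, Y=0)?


Read from table: P(X=0, Y=0) = 3/61

3/61


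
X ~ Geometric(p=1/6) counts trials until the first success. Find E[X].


For geometric (trials until first success), E[X] = 1/p = 1/(1/6) = 6

6


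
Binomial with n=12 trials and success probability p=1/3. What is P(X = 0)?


P(X=0) = C(12,0) * p^0 * (1-p)^12
= 1 * 1 * 4096/531441
= 4096/531441

4096/531441


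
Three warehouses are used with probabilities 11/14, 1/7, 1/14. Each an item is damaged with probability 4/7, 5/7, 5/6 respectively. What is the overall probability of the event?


P(A) = P(A|B1)P(B1) + P(A|B2)P(B2) + P(A|B3)P(B3)
= 4/7*11/14 + 5/7*1/7 + 5/6*1/14
= 22/49 + 5/49 + 5/84 = 359/588

359/588


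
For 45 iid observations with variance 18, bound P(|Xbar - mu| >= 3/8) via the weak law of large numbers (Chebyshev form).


Var(Xbar) = Var(X)/n = 18/45
Chebyshev: P(|Xbar-mu| >= 3/8) <= Var(Xbar)/(3/8)^2 = (2/5)/(9/64) = 128/45
Bound exceeds 1, so trivial bound: 1

1


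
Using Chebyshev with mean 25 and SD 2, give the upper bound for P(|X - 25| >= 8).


k = 8/2 = 4
Chebyshev: P(|X-mu| >= k*sigma) <= 1/k^2 = 1/4^2 = 1/16

1/16


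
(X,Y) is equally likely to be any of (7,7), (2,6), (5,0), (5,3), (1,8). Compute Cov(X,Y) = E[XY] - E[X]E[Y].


E[X]=4, E[Y]=24/5, E[XY]=84/5
Cov(X,Y) = E[XY] - E[X]E[Y] = 84/5 - 4*24/5 = -12/5

-12/5


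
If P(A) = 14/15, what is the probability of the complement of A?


P(A') = 1 - P(A) = 1 - 14/15 = 1/15

1/15


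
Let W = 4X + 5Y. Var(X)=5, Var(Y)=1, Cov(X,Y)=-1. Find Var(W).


Var(4X + 5Y) = 4^2*Var(X) + 5^2*Var(Y) + 2*4*5*Cov(X,Y)
= 16*5 + 25*1 + 40*(-1)
= 80 + 25 - 40 = 65

65


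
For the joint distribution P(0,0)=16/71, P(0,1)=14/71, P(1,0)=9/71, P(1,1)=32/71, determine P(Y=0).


P(Y=0) = P(0,0)+P(1,0) = 16/71 + 9/71 = 25/71

25/71


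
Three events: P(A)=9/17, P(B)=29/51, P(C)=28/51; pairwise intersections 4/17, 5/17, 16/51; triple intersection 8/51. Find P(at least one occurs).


P(A∪B∪C) = P(A)+P(B)+P(C) - P(AB)-P(AC)-P(BC) + P(ABC)
= 9/17+29/51+28/51 - 4/17-5/17-16/51 + 8/51
= 49/51

49/51


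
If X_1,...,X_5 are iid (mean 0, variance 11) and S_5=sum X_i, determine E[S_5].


E[S_n] = n*E[X_1] = 5*0 = 0

0


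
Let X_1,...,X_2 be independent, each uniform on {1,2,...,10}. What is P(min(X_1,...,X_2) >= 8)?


P(min >= 8) = P(all X_i >= 8) = (P(X_1 >= 8))^2
= (3/10)^2 = 9/100

9/100


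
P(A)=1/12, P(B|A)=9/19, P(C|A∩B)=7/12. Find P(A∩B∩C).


P(A∩B∩C) = P(A) * P(B|A) * P(C|A∩B)
= 1/12 * 9/19 * 7/12
= 3/76 * 7/12 = 7/304

7/304


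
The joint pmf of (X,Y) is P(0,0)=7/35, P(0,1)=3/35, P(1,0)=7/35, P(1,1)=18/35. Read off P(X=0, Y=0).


Read from table: P(X=0, Y=0) = 7/35 = 1/5

1/5


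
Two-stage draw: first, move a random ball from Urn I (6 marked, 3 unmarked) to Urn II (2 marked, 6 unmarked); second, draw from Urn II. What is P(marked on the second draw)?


P(transfer marked) = 6/9 = 2/3; P(transfer unmarked) = 1/3
If marked transferred: Urn II has 3 marked of 9, so P(marked|marked moved) = 1/3
If unmarked transferred: Urn II has 2 marked of 9, so P(marked|unmarked moved) = 2/9
By total probability: P(marked) = 2/3*1/3 + 1/3*2/9 = 8/27

8/27


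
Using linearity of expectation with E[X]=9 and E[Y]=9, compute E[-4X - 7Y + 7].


E[-4X - 7Y + 7] = -4*E[X] - 7*E[Y] + 7
= (-4)*(9) + (-7)*(9) + (7)
= -36 - 63 + 7 = -92

-92


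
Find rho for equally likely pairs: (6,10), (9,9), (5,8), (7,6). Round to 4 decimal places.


Cov(X,Y) = 0.0625, Var(X) = 2.1875, Var(Y) = 2.1875
rho = Cov/(sqrt(VarX)*sqrt(VarY)) = 0.0286

0.0286


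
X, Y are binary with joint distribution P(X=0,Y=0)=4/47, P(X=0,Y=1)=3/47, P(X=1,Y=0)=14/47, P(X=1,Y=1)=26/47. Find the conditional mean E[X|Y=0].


P(Y=0) = 18/47
E[X|Y=0] = (0*4 + 1*14)/18 = 14/18 = 7/9

7/9


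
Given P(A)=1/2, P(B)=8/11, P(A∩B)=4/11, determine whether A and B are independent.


P(A)*P(B) = 1/2*8/11 = 4/11
P(A∩B) = 4/11, which equals P(A)P(B), so independent

Yes, A and B are independent


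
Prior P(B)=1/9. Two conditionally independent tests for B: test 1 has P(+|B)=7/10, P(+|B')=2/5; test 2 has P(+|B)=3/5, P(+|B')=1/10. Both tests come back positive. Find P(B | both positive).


After test 1: P(+) = 7/10*1/9 + 2/5*8/9 = 13/30
P(B|+) = (7/90)/(13/30) = 7/39
After test 2 (use post1 as new prior): P(+) = 3/5*7/39 + 1/10*32/39 = 37/195
P(B|+,+) = (7/65)/(37/195) = 21/37

21/37


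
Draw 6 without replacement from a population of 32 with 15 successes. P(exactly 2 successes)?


P(X=2) = C(15,2)*C(17,4) / C(32,6)
= 105*2380 / 906192
= 249900/906192 = 2975/10788

2975/10788


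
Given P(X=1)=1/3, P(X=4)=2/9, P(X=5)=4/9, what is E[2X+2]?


E[2X+2] = sum(g(x)*P(x))
= 4*1/3 + 10*2/9 + 12*4/9
= 80/9

80/9


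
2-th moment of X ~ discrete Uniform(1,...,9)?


E[X^2] = (1/9) * sum(x^2 for x=1..9)
= 285/9 = 95/3

95/3


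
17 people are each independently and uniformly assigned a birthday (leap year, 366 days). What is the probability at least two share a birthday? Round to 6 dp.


P(all different) = prod((366-i)/366 for i=0..16) = 0.685712
P(at least one match) = 1 - 0.685712 = 0.314288

0.314288


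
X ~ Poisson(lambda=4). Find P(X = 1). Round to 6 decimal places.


P(X=1) = e^(-4) * 4^1 / 1!
≈ 0.01831563889 * 4 / 1
≈ 0.073263

0.073263


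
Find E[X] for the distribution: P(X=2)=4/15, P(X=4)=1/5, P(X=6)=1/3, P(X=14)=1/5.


E[X] = sum(x * P(x))
= 2*4/15 + 4*1/5 + 6*1/3 + 14*1/5
= 92/15

92/15


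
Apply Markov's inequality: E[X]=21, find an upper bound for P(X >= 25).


Markov: P(X >= a) <= E[X]/a
P(X >= 25) <= 21/25

21/25


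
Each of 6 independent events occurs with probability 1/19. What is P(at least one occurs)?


P(at least one) = 1 - P(none)
P(none) = (1 - 1/19)^6 = (18/19)^6 = 34012224/47045881
P(at least one) = 1 - 34012224/47045881 = 13033657/47045881

13033657/47045881


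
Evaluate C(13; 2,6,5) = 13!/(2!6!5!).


13! = 6227020800
Denominator: 2!=2 * 6!=720 * 5!=120
Coefficient = 6227020800 / 172800 = 36036

36036


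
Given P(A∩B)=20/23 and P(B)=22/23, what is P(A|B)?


P(A|B) = P(A∩B)/P(B) = (140/161)/(154/161) = 140/154 = 10/11

10/11


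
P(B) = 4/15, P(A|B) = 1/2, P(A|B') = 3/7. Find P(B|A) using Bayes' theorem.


P(A) = P(A|B)P(B) + P(A|B')P(B') = 1/2*4/15 + 3/7*11/15 = 47/105
P(B|A) = P(A|B)P(B)/P(A) = (2/15)/(47/105) = 14/47

14/47


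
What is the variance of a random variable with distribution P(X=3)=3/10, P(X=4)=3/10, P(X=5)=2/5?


E[X] = 41/10, E[X^2] = 35/2
Var(X) = E[X^2] - (E[X])^2 = 35/2 - (41/10)^2 = 69/100

69/100


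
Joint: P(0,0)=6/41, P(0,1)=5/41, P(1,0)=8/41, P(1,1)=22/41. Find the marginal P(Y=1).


P(Y=1) = P(0,1)+P(1,1) = 5/41 + 22/41 = 27/41

27/41


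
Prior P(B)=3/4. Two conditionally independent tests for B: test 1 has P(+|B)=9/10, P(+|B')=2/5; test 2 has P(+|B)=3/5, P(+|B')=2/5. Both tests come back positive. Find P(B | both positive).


After test 1: P(+) = 9/10*3/4 + 2/5*1/4 = 31/40
P(B|+) = (27/40)/(31/40) = 27/31
After test 2 (use post1 as new prior): P(+) = 3/5*27/31 + 2/5*4/31 = 89/155
P(B|+,+) = (81/155)/(89/155) = 81/89

81/89


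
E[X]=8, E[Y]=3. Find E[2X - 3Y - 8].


E[2X - 3Y - 8] = 2*E[X] - 3*E[Y] - 8
= (2)*(8) + (-3)*(3) + (-8)
= 16 - 9 - 8 = -1

-1


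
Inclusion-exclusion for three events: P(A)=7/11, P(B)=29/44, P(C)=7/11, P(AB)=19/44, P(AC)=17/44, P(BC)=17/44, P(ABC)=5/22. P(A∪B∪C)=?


P(A∪B∪C) = P(A)+P(B)+P(C) - P(AB)-P(AC)-P(BC) + P(ABC)
= 7/11+29/44+7/11 - 19/44-17/44-17/44 + 5/22
= 21/22

21/22


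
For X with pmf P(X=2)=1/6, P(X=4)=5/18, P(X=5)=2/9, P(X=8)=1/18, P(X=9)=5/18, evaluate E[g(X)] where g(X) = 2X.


E[2X] = sum(g(x)*P(x))
= 4*1/6 + 8*5/18 + 10*2/9 + 16*1/18 + 18*5/18
= 11

11
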